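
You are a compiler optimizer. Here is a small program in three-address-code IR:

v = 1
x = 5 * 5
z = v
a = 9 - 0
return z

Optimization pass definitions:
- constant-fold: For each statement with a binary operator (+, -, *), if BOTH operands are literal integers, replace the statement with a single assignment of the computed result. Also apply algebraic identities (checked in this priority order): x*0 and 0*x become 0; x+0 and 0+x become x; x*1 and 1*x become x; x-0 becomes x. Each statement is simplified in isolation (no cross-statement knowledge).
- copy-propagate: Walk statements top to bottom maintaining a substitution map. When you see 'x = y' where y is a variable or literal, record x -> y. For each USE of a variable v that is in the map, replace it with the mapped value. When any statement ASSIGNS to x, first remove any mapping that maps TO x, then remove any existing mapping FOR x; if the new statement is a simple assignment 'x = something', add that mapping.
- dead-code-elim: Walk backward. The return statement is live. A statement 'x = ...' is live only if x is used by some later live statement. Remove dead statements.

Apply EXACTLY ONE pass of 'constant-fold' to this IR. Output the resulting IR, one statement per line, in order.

Applying constant-fold statement-by-statement:
  [1] v = 1  (unchanged)
  [2] x = 5 * 5  -> x = 25
  [3] z = v  (unchanged)
  [4] a = 9 - 0  -> a = 9
  [5] return z  (unchanged)
Result (5 stmts):
  v = 1
  x = 25
  z = v
  a = 9
  return z

Answer: v = 1
x = 25
z = v
a = 9
return z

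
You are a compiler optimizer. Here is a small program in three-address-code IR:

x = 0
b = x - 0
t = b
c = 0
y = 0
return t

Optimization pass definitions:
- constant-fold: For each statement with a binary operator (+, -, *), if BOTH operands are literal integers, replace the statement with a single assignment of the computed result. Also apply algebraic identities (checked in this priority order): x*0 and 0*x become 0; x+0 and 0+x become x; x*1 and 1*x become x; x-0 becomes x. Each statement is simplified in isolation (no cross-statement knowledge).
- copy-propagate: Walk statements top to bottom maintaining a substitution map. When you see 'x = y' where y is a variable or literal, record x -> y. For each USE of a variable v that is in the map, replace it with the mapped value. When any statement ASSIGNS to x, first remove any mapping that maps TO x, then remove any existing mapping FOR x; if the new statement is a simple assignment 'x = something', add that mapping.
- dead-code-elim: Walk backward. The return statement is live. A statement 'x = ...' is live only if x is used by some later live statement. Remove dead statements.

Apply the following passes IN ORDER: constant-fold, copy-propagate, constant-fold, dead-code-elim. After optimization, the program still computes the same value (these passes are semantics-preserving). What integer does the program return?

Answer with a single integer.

Answer: 0

Derivation:
Initial IR:
  x = 0
  b = x - 0
  t = b
  c = 0
  y = 0
  return t
After constant-fold (6 stmts):
  x = 0
  b = x
  t = b
  c = 0
  y = 0
  return t
After copy-propagate (6 stmts):
  x = 0
  b = 0
  t = 0
  c = 0
  y = 0
  return 0
After constant-fold (6 stmts):
  x = 0
  b = 0
  t = 0
  c = 0
  y = 0
  return 0
After dead-code-elim (1 stmts):
  return 0
Evaluate:
  x = 0  =>  x = 0
  b = x - 0  =>  b = 0
  t = b  =>  t = 0
  c = 0  =>  c = 0
  y = 0  =>  y = 0
  return t = 0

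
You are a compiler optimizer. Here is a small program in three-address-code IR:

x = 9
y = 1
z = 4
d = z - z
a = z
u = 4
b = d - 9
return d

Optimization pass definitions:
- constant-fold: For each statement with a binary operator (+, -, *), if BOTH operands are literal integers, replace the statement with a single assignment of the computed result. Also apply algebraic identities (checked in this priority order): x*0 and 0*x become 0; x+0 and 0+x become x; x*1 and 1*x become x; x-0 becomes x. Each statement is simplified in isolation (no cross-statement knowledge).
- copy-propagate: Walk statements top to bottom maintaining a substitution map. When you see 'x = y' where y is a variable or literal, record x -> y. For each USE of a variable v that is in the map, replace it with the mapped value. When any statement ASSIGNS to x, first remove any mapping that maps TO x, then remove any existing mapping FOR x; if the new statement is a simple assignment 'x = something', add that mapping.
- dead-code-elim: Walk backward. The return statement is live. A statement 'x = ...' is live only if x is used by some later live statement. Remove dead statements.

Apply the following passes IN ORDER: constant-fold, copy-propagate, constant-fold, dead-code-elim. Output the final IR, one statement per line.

Answer: d = 0
return d

Derivation:
Initial IR:
  x = 9
  y = 1
  z = 4
  d = z - z
  a = z
  u = 4
  b = d - 9
  return d
After constant-fold (8 stmts):
  x = 9
  y = 1
  z = 4
  d = z - z
  a = z
  u = 4
  b = d - 9
  return d
After copy-propagate (8 stmts):
  x = 9
  y = 1
  z = 4
  d = 4 - 4
  a = 4
  u = 4
  b = d - 9
  return d
After constant-fold (8 stmts):
  x = 9
  y = 1
  z = 4
  d = 0
  a = 4
  u = 4
  b = d - 9
  return d
After dead-code-elim (2 stmts):
  d = 0
  return d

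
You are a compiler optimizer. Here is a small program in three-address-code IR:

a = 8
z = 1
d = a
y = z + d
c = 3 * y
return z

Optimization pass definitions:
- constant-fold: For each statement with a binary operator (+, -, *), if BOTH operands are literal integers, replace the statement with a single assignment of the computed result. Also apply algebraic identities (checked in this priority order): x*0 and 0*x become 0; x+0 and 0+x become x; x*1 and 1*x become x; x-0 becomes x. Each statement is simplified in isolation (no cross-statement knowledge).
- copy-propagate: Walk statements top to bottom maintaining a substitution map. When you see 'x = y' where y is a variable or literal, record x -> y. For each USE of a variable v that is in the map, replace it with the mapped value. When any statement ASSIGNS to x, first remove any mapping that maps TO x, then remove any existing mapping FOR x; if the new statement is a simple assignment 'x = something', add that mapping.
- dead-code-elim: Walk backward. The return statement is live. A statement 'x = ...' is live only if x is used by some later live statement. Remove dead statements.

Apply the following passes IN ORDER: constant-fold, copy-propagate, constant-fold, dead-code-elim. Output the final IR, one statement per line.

Answer: return 1

Derivation:
Initial IR:
  a = 8
  z = 1
  d = a
  y = z + d
  c = 3 * y
  return z
After constant-fold (6 stmts):
  a = 8
  z = 1
  d = a
  y = z + d
  c = 3 * y
  return z
After copy-propagate (6 stmts):
  a = 8
  z = 1
  d = 8
  y = 1 + 8
  c = 3 * y
  return 1
After constant-fold (6 stmts):
  a = 8
  z = 1
  d = 8
  y = 9
  c = 3 * y
  return 1
After dead-code-elim (1 stmts):
  return 1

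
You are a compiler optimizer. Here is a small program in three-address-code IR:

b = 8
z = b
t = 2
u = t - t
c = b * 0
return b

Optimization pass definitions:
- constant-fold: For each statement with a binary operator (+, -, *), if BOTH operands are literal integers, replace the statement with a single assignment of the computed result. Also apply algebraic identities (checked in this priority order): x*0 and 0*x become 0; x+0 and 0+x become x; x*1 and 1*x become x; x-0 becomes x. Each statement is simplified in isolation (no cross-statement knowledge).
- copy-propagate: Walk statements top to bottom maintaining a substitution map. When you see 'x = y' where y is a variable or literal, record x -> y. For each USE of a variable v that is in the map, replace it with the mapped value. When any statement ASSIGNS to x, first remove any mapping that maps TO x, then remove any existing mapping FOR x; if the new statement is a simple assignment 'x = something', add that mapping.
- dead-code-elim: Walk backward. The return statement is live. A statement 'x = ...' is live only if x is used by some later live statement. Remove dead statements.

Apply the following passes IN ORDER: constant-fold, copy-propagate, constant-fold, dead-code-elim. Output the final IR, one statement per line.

Initial IR:
  b = 8
  z = b
  t = 2
  u = t - t
  c = b * 0
  return b
After constant-fold (6 stmts):
  b = 8
  z = b
  t = 2
  u = t - t
  c = 0
  return b
After copy-propagate (6 stmts):
  b = 8
  z = 8
  t = 2
  u = 2 - 2
  c = 0
  return 8
After constant-fold (6 stmts):
  b = 8
  z = 8
  t = 2
  u = 0
  c = 0
  return 8
After dead-code-elim (1 stmts):
  return 8

Answer: return 8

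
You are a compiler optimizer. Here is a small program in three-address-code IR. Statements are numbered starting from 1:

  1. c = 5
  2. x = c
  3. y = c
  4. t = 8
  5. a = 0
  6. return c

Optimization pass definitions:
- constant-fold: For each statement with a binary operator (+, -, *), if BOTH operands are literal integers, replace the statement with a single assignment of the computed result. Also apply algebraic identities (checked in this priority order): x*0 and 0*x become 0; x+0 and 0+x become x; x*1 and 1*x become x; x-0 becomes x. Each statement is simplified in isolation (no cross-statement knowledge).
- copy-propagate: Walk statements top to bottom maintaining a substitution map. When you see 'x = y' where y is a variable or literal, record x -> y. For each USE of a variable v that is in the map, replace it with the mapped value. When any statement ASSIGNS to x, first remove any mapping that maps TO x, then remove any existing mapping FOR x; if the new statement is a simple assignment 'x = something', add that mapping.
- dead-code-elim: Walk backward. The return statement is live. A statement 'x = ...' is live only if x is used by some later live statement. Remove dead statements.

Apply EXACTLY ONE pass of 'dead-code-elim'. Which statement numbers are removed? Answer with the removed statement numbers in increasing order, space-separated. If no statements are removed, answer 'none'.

Answer: 2 3 4 5

Derivation:
Backward liveness scan:
Stmt 1 'c = 5': KEEP (c is live); live-in = []
Stmt 2 'x = c': DEAD (x not in live set ['c'])
Stmt 3 'y = c': DEAD (y not in live set ['c'])
Stmt 4 't = 8': DEAD (t not in live set ['c'])
Stmt 5 'a = 0': DEAD (a not in live set ['c'])
Stmt 6 'return c': KEEP (return); live-in = ['c']
Removed statement numbers: [2, 3, 4, 5]
Surviving IR:
  c = 5
  return c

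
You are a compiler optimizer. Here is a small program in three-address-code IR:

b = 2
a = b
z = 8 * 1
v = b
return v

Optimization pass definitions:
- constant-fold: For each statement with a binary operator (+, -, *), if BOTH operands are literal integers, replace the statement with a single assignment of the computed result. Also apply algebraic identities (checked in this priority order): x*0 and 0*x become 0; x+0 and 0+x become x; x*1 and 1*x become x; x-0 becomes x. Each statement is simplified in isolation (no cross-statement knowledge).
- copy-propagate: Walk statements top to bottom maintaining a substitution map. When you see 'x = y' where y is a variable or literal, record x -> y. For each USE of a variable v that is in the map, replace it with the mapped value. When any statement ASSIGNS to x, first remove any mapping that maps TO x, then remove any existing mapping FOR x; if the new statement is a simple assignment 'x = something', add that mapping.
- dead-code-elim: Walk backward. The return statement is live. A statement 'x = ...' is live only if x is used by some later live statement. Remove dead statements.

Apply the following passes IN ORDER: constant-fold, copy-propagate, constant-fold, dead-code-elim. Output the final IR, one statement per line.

Answer: return 2

Derivation:
Initial IR:
  b = 2
  a = b
  z = 8 * 1
  v = b
  return v
After constant-fold (5 stmts):
  b = 2
  a = b
  z = 8
  v = b
  return v
After copy-propagate (5 stmts):
  b = 2
  a = 2
  z = 8
  v = 2
  return 2
After constant-fold (5 stmts):
  b = 2
  a = 2
  z = 8
  v = 2
  return 2
After dead-code-elim (1 stmts):
  return 2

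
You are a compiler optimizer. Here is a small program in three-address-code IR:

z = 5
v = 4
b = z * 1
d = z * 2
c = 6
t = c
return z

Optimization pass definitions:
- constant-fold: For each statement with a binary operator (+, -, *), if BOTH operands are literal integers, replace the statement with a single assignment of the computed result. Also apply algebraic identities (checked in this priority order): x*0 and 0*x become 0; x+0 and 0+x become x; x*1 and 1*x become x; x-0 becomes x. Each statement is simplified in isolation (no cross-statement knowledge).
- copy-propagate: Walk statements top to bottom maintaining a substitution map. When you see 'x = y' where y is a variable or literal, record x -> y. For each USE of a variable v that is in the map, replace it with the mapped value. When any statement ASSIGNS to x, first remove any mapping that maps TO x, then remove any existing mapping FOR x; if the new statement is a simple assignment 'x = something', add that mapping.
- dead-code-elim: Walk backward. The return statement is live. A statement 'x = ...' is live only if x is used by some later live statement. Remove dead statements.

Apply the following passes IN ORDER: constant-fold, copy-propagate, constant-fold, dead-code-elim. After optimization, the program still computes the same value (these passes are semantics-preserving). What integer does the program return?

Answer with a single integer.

Initial IR:
  z = 5
  v = 4
  b = z * 1
  d = z * 2
  c = 6
  t = c
  return z
After constant-fold (7 stmts):
  z = 5
  v = 4
  b = z
  d = z * 2
  c = 6
  t = c
  return z
After copy-propagate (7 stmts):
  z = 5
  v = 4
  b = 5
  d = 5 * 2
  c = 6
  t = 6
  return 5
After constant-fold (7 stmts):
  z = 5
  v = 4
  b = 5
  d = 10
  c = 6
  t = 6
  return 5
After dead-code-elim (1 stmts):
  return 5
Evaluate:
  z = 5  =>  z = 5
  v = 4  =>  v = 4
  b = z * 1  =>  b = 5
  d = z * 2  =>  d = 10
  c = 6  =>  c = 6
  t = c  =>  t = 6
  return z = 5

Answer: 5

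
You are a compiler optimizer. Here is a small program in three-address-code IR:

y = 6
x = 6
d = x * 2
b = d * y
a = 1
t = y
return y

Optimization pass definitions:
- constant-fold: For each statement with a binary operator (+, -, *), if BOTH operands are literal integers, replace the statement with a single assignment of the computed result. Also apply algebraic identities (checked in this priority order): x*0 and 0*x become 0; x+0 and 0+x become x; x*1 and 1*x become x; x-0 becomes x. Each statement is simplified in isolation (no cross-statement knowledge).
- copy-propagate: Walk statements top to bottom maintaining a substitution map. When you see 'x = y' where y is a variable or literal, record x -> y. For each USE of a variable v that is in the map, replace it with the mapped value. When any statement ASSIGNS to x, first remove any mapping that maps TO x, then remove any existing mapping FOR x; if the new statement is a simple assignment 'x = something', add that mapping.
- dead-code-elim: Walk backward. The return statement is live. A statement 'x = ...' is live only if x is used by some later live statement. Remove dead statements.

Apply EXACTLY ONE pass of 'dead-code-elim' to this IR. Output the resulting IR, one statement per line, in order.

Applying dead-code-elim statement-by-statement:
  [7] return y  -> KEEP (return); live=['y']
  [6] t = y  -> DEAD (t not live)
  [5] a = 1  -> DEAD (a not live)
  [4] b = d * y  -> DEAD (b not live)
  [3] d = x * 2  -> DEAD (d not live)
  [2] x = 6  -> DEAD (x not live)
  [1] y = 6  -> KEEP; live=[]
Result (2 stmts):
  y = 6
  return y

Answer: y = 6
return y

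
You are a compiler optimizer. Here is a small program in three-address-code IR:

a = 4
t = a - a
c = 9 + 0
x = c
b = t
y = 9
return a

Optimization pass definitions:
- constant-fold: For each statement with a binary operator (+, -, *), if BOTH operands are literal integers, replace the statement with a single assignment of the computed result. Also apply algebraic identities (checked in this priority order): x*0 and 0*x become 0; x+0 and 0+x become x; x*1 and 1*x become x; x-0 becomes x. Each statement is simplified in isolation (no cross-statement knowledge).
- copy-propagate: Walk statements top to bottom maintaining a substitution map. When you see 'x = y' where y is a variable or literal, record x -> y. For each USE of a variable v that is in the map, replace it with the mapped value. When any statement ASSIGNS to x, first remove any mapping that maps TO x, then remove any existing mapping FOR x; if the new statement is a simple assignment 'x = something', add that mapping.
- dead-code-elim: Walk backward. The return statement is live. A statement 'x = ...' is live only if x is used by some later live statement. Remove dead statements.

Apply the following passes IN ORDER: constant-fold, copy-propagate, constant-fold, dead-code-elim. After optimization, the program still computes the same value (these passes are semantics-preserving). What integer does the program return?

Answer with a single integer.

Answer: 4

Derivation:
Initial IR:
  a = 4
  t = a - a
  c = 9 + 0
  x = c
  b = t
  y = 9
  return a
After constant-fold (7 stmts):
  a = 4
  t = a - a
  c = 9
  x = c
  b = t
  y = 9
  return a
After copy-propagate (7 stmts):
  a = 4
  t = 4 - 4
  c = 9
  x = 9
  b = t
  y = 9
  return 4
After constant-fold (7 stmts):
  a = 4
  t = 0
  c = 9
  x = 9
  b = t
  y = 9
  return 4
After dead-code-elim (1 stmts):
  return 4
Evaluate:
  a = 4  =>  a = 4
  t = a - a  =>  t = 0
  c = 9 + 0  =>  c = 9
  x = c  =>  x = 9
  b = t  =>  b = 0
  y = 9  =>  y = 9
  return a = 4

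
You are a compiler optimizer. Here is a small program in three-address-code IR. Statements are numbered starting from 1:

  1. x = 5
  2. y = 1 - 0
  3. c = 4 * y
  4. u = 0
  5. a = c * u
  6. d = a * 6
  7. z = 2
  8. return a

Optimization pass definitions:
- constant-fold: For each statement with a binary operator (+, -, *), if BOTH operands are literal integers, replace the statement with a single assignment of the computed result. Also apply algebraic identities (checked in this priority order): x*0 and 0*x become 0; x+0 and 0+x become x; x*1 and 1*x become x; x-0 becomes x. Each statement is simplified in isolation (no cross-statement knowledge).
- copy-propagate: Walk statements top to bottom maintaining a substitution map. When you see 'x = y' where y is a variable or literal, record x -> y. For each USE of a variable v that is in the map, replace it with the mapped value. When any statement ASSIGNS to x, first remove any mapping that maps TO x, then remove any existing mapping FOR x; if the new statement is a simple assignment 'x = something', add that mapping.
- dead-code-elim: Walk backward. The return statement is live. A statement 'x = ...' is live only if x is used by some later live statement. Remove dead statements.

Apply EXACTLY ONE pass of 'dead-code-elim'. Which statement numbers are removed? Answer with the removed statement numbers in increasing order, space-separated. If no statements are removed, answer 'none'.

Backward liveness scan:
Stmt 1 'x = 5': DEAD (x not in live set [])
Stmt 2 'y = 1 - 0': KEEP (y is live); live-in = []
Stmt 3 'c = 4 * y': KEEP (c is live); live-in = ['y']
Stmt 4 'u = 0': KEEP (u is live); live-in = ['c']
Stmt 5 'a = c * u': KEEP (a is live); live-in = ['c', 'u']
Stmt 6 'd = a * 6': DEAD (d not in live set ['a'])
Stmt 7 'z = 2': DEAD (z not in live set ['a'])
Stmt 8 'return a': KEEP (return); live-in = ['a']
Removed statement numbers: [1, 6, 7]
Surviving IR:
  y = 1 - 0
  c = 4 * y
  u = 0
  a = c * u
  return a

Answer: 1 6 7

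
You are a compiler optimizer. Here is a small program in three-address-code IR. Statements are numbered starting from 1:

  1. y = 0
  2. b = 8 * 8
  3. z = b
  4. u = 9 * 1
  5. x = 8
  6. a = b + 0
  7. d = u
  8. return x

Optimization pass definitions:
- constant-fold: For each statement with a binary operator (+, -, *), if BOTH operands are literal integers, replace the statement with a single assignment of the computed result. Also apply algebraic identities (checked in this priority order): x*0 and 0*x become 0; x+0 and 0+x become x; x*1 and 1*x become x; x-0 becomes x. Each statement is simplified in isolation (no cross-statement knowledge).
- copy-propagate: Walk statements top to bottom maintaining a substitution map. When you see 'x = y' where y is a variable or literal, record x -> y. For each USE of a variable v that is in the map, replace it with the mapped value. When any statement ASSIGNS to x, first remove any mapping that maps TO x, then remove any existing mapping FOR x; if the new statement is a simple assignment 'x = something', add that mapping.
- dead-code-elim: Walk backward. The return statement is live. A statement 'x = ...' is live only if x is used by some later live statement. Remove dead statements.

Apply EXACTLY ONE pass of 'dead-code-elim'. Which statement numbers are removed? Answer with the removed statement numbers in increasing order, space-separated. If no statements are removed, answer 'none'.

Backward liveness scan:
Stmt 1 'y = 0': DEAD (y not in live set [])
Stmt 2 'b = 8 * 8': DEAD (b not in live set [])
Stmt 3 'z = b': DEAD (z not in live set [])
Stmt 4 'u = 9 * 1': DEAD (u not in live set [])
Stmt 5 'x = 8': KEEP (x is live); live-in = []
Stmt 6 'a = b + 0': DEAD (a not in live set ['x'])
Stmt 7 'd = u': DEAD (d not in live set ['x'])
Stmt 8 'return x': KEEP (return); live-in = ['x']
Removed statement numbers: [1, 2, 3, 4, 6, 7]
Surviving IR:
  x = 8
  return x

Answer: 1 2 3 4 6 7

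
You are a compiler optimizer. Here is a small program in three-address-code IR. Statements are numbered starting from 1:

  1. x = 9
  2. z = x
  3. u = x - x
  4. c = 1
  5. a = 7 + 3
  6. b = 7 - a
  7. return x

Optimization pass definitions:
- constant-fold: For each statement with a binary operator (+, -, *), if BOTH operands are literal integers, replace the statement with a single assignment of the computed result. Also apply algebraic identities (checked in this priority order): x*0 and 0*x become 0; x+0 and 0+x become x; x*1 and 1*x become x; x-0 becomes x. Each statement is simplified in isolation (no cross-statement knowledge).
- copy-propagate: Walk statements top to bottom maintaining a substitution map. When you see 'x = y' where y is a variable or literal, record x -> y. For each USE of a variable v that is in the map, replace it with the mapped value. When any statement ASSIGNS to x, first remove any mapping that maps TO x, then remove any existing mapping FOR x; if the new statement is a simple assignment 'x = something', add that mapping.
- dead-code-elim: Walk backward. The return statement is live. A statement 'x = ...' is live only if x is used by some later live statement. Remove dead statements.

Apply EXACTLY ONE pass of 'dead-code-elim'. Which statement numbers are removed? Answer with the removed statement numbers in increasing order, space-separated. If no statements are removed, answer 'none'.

Backward liveness scan:
Stmt 1 'x = 9': KEEP (x is live); live-in = []
Stmt 2 'z = x': DEAD (z not in live set ['x'])
Stmt 3 'u = x - x': DEAD (u not in live set ['x'])
Stmt 4 'c = 1': DEAD (c not in live set ['x'])
Stmt 5 'a = 7 + 3': DEAD (a not in live set ['x'])
Stmt 6 'b = 7 - a': DEAD (b not in live set ['x'])
Stmt 7 'return x': KEEP (return); live-in = ['x']
Removed statement numbers: [2, 3, 4, 5, 6]
Surviving IR:
  x = 9
  return x

Answer: 2 3 4 5 6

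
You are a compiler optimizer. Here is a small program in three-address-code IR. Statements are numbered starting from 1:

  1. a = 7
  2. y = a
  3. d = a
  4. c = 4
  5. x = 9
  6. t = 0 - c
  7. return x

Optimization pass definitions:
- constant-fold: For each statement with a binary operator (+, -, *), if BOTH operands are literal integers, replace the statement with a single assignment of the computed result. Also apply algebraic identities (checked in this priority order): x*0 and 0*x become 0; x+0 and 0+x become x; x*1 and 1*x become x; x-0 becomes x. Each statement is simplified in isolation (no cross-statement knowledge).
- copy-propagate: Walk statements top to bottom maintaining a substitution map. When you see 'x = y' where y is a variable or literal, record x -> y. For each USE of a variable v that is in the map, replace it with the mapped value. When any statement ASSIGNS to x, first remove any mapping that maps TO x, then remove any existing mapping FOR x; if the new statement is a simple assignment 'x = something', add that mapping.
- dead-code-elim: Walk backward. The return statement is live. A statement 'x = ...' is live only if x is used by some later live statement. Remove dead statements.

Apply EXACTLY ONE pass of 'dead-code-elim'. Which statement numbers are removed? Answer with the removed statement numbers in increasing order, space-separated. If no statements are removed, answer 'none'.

Answer: 1 2 3 4 6

Derivation:
Backward liveness scan:
Stmt 1 'a = 7': DEAD (a not in live set [])
Stmt 2 'y = a': DEAD (y not in live set [])
Stmt 3 'd = a': DEAD (d not in live set [])
Stmt 4 'c = 4': DEAD (c not in live set [])
Stmt 5 'x = 9': KEEP (x is live); live-in = []
Stmt 6 't = 0 - c': DEAD (t not in live set ['x'])
Stmt 7 'return x': KEEP (return); live-in = ['x']
Removed statement numbers: [1, 2, 3, 4, 6]
Surviving IR:
  x = 9
  return x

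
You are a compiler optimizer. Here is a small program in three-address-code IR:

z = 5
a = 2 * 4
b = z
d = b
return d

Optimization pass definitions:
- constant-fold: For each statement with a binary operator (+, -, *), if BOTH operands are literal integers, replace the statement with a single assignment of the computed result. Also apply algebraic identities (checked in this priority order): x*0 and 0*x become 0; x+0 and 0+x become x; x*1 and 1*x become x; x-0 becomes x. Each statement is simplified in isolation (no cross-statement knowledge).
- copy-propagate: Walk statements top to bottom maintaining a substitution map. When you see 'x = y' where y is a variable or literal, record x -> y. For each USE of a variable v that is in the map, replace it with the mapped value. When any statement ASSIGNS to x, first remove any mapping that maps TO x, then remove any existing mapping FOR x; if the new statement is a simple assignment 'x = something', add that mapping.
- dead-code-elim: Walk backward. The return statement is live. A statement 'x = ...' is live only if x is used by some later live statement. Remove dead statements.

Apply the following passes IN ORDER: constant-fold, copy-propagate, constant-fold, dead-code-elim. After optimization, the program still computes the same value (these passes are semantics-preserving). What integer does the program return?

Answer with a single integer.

Answer: 5

Derivation:
Initial IR:
  z = 5
  a = 2 * 4
  b = z
  d = b
  return d
After constant-fold (5 stmts):
  z = 5
  a = 8
  b = z
  d = b
  return d
After copy-propagate (5 stmts):
  z = 5
  a = 8
  b = 5
  d = 5
  return 5
After constant-fold (5 stmts):
  z = 5
  a = 8
  b = 5
  d = 5
  return 5
After dead-code-elim (1 stmts):
  return 5
Evaluate:
  z = 5  =>  z = 5
  a = 2 * 4  =>  a = 8
  b = z  =>  b = 5
  d = b  =>  d = 5
  return d = 5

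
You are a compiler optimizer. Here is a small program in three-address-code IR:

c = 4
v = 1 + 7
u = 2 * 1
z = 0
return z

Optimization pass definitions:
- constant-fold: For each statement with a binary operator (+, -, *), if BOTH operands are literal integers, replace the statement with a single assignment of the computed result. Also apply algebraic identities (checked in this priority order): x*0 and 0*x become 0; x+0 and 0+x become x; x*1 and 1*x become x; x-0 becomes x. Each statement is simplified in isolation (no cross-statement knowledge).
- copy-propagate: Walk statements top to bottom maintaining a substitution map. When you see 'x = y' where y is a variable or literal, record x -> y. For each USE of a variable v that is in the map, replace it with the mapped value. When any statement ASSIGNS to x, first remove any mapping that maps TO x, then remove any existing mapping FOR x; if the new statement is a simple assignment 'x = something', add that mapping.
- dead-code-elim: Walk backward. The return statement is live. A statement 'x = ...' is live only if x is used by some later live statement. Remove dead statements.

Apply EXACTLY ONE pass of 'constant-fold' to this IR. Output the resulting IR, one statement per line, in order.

Answer: c = 4
v = 8
u = 2
z = 0
return z

Derivation:
Applying constant-fold statement-by-statement:
  [1] c = 4  (unchanged)
  [2] v = 1 + 7  -> v = 8
  [3] u = 2 * 1  -> u = 2
  [4] z = 0  (unchanged)
  [5] return z  (unchanged)
Result (5 stmts):
  c = 4
  v = 8
  u = 2
  z = 0
  return z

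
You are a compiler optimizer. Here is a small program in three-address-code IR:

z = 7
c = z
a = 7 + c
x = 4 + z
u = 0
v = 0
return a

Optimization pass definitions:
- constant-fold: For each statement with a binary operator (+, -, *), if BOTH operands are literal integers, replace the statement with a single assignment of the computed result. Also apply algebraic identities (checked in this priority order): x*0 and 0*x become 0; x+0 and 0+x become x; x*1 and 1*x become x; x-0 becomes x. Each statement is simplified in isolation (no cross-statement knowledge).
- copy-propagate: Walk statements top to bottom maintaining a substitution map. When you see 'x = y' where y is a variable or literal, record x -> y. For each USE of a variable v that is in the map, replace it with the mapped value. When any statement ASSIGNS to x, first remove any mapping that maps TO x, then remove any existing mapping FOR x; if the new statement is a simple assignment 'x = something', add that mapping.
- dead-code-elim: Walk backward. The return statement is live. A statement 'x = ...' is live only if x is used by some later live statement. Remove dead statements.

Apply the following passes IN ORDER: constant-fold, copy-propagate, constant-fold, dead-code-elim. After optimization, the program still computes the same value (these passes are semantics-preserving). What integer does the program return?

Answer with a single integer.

Initial IR:
  z = 7
  c = z
  a = 7 + c
  x = 4 + z
  u = 0
  v = 0
  return a
After constant-fold (7 stmts):
  z = 7
  c = z
  a = 7 + c
  x = 4 + z
  u = 0
  v = 0
  return a
After copy-propagate (7 stmts):
  z = 7
  c = 7
  a = 7 + 7
  x = 4 + 7
  u = 0
  v = 0
  return a
After constant-fold (7 stmts):
  z = 7
  c = 7
  a = 14
  x = 11
  u = 0
  v = 0
  return a
After dead-code-elim (2 stmts):
  a = 14
  return a
Evaluate:
  z = 7  =>  z = 7
  c = z  =>  c = 7
  a = 7 + c  =>  a = 14
  x = 4 + z  =>  x = 11
  u = 0  =>  u = 0
  v = 0  =>  v = 0
  return a = 14

Answer: 14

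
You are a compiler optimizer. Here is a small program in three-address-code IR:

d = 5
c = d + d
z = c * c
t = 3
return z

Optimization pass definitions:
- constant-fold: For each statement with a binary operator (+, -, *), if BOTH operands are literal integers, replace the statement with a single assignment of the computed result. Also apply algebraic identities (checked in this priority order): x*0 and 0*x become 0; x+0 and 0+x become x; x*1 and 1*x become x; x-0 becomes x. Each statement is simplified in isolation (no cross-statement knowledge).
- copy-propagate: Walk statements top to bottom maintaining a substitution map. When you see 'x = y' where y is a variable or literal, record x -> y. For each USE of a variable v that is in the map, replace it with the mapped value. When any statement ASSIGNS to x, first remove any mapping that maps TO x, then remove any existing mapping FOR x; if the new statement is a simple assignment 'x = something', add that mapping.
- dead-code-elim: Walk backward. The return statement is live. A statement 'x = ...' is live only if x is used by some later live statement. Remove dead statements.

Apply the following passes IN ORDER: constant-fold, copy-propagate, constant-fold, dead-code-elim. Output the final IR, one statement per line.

Answer: c = 10
z = c * c
return z

Derivation:
Initial IR:
  d = 5
  c = d + d
  z = c * c
  t = 3
  return z
After constant-fold (5 stmts):
  d = 5
  c = d + d
  z = c * c
  t = 3
  return z
After copy-propagate (5 stmts):
  d = 5
  c = 5 + 5
  z = c * c
  t = 3
  return z
After constant-fold (5 stmts):
  d = 5
  c = 10
  z = c * c
  t = 3
  return z
After dead-code-elim (3 stmts):
  c = 10
  z = c * c
  return z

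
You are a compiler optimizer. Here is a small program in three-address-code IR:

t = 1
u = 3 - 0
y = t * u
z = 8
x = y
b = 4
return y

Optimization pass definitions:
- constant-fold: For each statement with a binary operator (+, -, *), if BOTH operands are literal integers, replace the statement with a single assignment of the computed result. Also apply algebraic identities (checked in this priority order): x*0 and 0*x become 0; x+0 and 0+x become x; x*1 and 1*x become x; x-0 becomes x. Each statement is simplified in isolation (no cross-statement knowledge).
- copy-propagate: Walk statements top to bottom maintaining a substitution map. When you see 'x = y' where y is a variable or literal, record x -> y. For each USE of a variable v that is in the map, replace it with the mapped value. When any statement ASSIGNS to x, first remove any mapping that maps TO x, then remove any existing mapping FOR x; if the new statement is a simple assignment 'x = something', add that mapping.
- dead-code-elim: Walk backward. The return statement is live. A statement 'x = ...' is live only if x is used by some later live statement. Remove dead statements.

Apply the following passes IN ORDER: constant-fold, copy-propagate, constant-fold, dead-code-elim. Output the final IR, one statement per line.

Initial IR:
  t = 1
  u = 3 - 0
  y = t * u
  z = 8
  x = y
  b = 4
  return y
After constant-fold (7 stmts):
  t = 1
  u = 3
  y = t * u
  z = 8
  x = y
  b = 4
  return y
After copy-propagate (7 stmts):
  t = 1
  u = 3
  y = 1 * 3
  z = 8
  x = y
  b = 4
  return y
After constant-fold (7 stmts):
  t = 1
  u = 3
  y = 3
  z = 8
  x = y
  b = 4
  return y
After dead-code-elim (2 stmts):
  y = 3
  return y

Answer: y = 3
return y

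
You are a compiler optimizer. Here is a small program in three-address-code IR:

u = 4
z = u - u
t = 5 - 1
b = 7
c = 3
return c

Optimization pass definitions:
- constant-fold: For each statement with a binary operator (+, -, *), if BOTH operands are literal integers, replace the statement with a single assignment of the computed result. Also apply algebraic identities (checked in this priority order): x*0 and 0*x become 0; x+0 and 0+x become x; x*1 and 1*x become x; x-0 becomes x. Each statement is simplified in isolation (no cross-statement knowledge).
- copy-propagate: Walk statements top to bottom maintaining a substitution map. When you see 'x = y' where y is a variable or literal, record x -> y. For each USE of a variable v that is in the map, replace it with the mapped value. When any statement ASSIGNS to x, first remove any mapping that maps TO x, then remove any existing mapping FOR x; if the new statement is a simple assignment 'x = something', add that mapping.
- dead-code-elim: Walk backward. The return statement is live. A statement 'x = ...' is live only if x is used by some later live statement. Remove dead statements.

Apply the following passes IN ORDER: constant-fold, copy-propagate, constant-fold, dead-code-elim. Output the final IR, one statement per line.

Initial IR:
  u = 4
  z = u - u
  t = 5 - 1
  b = 7
  c = 3
  return c
After constant-fold (6 stmts):
  u = 4
  z = u - u
  t = 4
  b = 7
  c = 3
  return c
After copy-propagate (6 stmts):
  u = 4
  z = 4 - 4
  t = 4
  b = 7
  c = 3
  return 3
After constant-fold (6 stmts):
  u = 4
  z = 0
  t = 4
  b = 7
  c = 3
  return 3
After dead-code-elim (1 stmts):
  return 3

Answer: return 3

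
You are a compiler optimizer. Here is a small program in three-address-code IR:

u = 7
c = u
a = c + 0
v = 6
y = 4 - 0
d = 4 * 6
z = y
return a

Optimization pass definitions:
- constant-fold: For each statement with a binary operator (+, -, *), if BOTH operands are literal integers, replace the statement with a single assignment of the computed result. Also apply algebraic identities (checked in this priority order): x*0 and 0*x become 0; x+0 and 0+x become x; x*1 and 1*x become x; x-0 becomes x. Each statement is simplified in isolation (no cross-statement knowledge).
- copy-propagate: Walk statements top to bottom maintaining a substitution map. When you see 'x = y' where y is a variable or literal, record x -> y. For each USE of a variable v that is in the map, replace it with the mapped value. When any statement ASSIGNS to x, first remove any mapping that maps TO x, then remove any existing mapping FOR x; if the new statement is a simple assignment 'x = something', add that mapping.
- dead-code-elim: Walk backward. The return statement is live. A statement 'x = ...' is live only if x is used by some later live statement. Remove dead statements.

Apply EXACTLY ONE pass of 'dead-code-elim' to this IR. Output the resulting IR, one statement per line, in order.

Applying dead-code-elim statement-by-statement:
  [8] return a  -> KEEP (return); live=['a']
  [7] z = y  -> DEAD (z not live)
  [6] d = 4 * 6  -> DEAD (d not live)
  [5] y = 4 - 0  -> DEAD (y not live)
  [4] v = 6  -> DEAD (v not live)
  [3] a = c + 0  -> KEEP; live=['c']
  [2] c = u  -> KEEP; live=['u']
  [1] u = 7  -> KEEP; live=[]
Result (4 stmts):
  u = 7
  c = u
  a = c + 0
  return a

Answer: u = 7
c = u
a = c + 0
return a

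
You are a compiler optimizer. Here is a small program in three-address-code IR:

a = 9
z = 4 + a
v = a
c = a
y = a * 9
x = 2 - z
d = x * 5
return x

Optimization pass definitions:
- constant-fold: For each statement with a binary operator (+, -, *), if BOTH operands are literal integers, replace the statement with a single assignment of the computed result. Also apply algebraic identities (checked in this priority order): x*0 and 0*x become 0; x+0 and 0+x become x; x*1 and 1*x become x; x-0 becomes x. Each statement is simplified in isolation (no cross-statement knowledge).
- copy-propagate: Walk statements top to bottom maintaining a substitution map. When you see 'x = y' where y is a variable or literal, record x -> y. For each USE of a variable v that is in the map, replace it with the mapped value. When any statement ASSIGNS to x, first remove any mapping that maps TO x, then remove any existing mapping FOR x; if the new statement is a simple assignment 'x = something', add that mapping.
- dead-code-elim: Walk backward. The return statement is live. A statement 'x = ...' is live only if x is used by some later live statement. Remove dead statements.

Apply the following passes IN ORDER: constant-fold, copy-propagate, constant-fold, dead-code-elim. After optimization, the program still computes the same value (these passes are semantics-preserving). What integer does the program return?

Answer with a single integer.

Answer: -11

Derivation:
Initial IR:
  a = 9
  z = 4 + a
  v = a
  c = a
  y = a * 9
  x = 2 - z
  d = x * 5
  return x
After constant-fold (8 stmts):
  a = 9
  z = 4 + a
  v = a
  c = a
  y = a * 9
  x = 2 - z
  d = x * 5
  return x
After copy-propagate (8 stmts):
  a = 9
  z = 4 + 9
  v = 9
  c = 9
  y = 9 * 9
  x = 2 - z
  d = x * 5
  return x
After constant-fold (8 stmts):
  a = 9
  z = 13
  v = 9
  c = 9
  y = 81
  x = 2 - z
  d = x * 5
  return x
After dead-code-elim (3 stmts):
  z = 13
  x = 2 - z
  return x
Evaluate:
  a = 9  =>  a = 9
  z = 4 + a  =>  z = 13
  v = a  =>  v = 9
  c = a  =>  c = 9
  y = a * 9  =>  y = 81
  x = 2 - z  =>  x = -11
  d = x * 5  =>  d = -55
  return x = -11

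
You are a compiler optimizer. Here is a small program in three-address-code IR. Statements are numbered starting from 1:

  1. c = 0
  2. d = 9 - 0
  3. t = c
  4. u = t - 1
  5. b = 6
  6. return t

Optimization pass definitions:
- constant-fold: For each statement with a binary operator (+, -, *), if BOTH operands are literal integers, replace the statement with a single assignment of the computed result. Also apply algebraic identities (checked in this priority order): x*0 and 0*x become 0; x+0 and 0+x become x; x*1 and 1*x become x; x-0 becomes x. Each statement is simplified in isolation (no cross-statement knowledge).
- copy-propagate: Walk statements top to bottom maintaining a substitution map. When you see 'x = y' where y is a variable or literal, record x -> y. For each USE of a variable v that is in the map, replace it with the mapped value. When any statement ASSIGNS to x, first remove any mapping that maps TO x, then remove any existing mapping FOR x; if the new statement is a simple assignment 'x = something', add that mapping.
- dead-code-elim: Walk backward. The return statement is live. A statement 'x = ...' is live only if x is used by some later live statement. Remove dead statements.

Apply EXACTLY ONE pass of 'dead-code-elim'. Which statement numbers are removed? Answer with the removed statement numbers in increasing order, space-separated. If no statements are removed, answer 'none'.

Backward liveness scan:
Stmt 1 'c = 0': KEEP (c is live); live-in = []
Stmt 2 'd = 9 - 0': DEAD (d not in live set ['c'])
Stmt 3 't = c': KEEP (t is live); live-in = ['c']
Stmt 4 'u = t - 1': DEAD (u not in live set ['t'])
Stmt 5 'b = 6': DEAD (b not in live set ['t'])
Stmt 6 'return t': KEEP (return); live-in = ['t']
Removed statement numbers: [2, 4, 5]
Surviving IR:
  c = 0
  t = c
  return t

Answer: 2 4 5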